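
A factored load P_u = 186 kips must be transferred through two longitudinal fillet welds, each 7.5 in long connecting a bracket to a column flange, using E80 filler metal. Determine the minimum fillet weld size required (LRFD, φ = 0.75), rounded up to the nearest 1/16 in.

E80XX → F_EXX = 80 ksi.
Total weld length L = 15 in.
Required throat t_e = P_u / (φ × 0.6 F_EXX × L) = 186 / (0.75 × 0.6 × 80 × 15) = 0.3444 in.
Required leg w = t_e / 0.707 = 0.4872 in → use 1/2 in.

w = 1/2 in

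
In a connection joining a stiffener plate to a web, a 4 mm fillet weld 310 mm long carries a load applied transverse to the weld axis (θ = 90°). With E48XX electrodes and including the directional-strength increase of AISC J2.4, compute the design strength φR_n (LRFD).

E48XX → F_EXX = 480 MPa.
t_e = 0.707 × 4 = 2.828 mm; A_we = 2.828 × 310 = 876.7 mm².
Directional factor: 1.0 + 0.5 sin^1.5(90°) = 1.5.
F_nw = 0.6 × 480 × 1.5 = 432 MPa.
φR_n = 0.75 × 432 × 876.7 × 10⁻³ = 284 kN.

φR_n ≈ 284 kN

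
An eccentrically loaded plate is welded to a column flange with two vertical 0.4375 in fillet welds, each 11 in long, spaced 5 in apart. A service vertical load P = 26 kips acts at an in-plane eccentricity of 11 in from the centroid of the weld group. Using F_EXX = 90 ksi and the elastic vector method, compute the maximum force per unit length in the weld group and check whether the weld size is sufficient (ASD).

f_max ≈ 5.41 kip/in; adequate

Total weld length L_w = 22 in. Treat welds as unit-width lines.
Polar moment about centroid: J = 2[d³/12 + d(b/2)²] = 2[11³/12 + 11×2.5²] = 359.3 in³.
Direct shear f_v = P/L_w = 26 / 22 = 1.182 kip/in (vertical).
Torsion M = P·e = 26 × 11 = 286 kip·in.
Critical point at (x, y) = (2.5, 5.5) from centroid. f_tx = M·y/J = 4.378 kip/in; f_ty = M·x/J = 1.99 kip/in.
Resultant f_max = √[f_tx² + (f_v + f_ty)²] = √[4.378² + (1.182 + 1.99)²] = 5.406 kip/in.
Capacity per unit length: r_n/Ω = (1/2.0) × 0.6 × 90 × (0.707 × 0.4375) = 8.351 kip/in.
5.406 ≤ 8.351 → adequate.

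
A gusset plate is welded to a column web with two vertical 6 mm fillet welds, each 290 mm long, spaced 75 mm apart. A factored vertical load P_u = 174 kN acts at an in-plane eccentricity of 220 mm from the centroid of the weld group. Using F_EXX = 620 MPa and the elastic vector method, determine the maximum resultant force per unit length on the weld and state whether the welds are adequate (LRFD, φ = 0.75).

Total weld length L_w = 580 mm. Treat welds as unit-width lines.
Polar moment about centroid: J = 2[d³/12 + d(b/2)²] = 2[290³/12 + 290×37.5²] = 4880000 mm³.
Direct shear f_v = P/L_w = 174×10³ / 580 = 300 N/mm (vertical).
Torsion M = P·e = 174×10³ × 220 = 38280000 N·mm.
Critical point at (x, y) = (37.5, 145) from centroid. f_tx = M·y/J = 1137 N/mm; f_ty = M·x/J = 294.1 N/mm.
Resultant f_max = √[f_tx² + (f_v + f_ty)²] = √[1137² + (300 + 294.1)²] = 1283 N/mm.
Capacity per unit length: φr_n = 0.75 × 0.6 × 620 × (0.707 × 6) = 1184 N/mm.
1283 > 1184 → NOT adequate.

f_max ≈ 1280 N/mm; NOT adequate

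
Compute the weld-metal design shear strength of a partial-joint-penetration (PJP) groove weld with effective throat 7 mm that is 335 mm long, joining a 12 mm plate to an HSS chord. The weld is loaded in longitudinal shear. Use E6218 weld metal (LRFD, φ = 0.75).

E62XX → F_EXX = 620 MPa.
Effective throat (given) t_e = 7 mm.
A_we = 7 × 335 = 2345 mm².
F_nw = 0.6 F_EXX = 372 MPa.
φR_n = 0.75 × 372 × 2345 × 10⁻³ = 654.3 kN.

φR_n ≈ 654 kN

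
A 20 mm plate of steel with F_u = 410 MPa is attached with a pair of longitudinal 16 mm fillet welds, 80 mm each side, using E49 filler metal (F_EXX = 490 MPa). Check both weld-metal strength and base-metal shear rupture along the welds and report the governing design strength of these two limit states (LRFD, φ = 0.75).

t_e = 0.707 × 16 = 11.31 mm; L = 160 mm.
Weld metal: φR_n = 0.75 × 0.6 × 490 × 11.31 × 160 × 10⁻³ = 399.1 kN.
Base metal (shear rupture): φR_n = 0.75 × 0.6 × 410 × 20 × 160 × 10⁻³ = 590.4 kN.
Governing: weld metal.

φR_n ≈ 399 kN (weld metal governs)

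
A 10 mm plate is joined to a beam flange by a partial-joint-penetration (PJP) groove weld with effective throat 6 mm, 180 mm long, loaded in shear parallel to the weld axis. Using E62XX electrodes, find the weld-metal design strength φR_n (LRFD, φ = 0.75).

E62XX → F_EXX = 620 MPa.
Effective throat (given) t_e = 6 mm.
A_we = 6 × 180 = 1080 mm².
F_nw = 0.6 F_EXX = 372 MPa.
φR_n = 0.75 × 372 × 1080 × 10⁻³ = 301.3 kN.

φR_n ≈ 301 kN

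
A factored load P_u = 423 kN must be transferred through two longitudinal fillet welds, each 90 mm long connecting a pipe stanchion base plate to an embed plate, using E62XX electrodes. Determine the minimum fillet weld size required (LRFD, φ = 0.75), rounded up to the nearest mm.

E62XX → F_EXX = 620 MPa.
Total weld length L = 180 mm.
Required throat t_e = P_u / (φ × 0.6 F_EXX × L) = 423 / (0.75 × 0.6 × 620 × 180 × 10⁻³) = 8.423 mm.
Required leg w = t_e / 0.707 = 11.91 mm → use 12 mm.

w = 12 mm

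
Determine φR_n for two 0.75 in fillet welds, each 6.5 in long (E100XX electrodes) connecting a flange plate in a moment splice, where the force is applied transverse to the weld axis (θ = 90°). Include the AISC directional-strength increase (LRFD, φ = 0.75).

E100XX → F_EXX = 100 ksi.
t_e = 0.707 × 0.75 = 0.5302 in; A_we = 0.5302 × 13 = 6.893 in².
Directional factor: 1.0 + 0.5 sin^1.5(90°) = 1.5.
F_nw = 0.6 × 100 × 1.5 = 90 ksi.
φR_n = 0.75 × 90 × 6.893 = 465.3 kip.

φR_n ≈ 465 kip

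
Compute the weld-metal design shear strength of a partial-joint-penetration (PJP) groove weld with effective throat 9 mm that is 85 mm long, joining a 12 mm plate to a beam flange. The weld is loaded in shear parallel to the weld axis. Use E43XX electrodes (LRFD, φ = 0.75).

φR_n ≈ 148 kN

E43XX → F_EXX = 430 MPa.
Effective throat (given) t_e = 9 mm.
A_we = 9 × 85 = 765 mm².
F_nw = 0.6 F_EXX = 258 MPa.
φR_n = 0.75 × 258 × 765 × 10⁻³ = 148 kN.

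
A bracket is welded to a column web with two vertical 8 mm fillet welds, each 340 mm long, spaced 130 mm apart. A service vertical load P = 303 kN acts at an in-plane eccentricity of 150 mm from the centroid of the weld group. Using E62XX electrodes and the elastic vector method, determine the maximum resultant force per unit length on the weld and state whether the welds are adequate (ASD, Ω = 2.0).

E62XX → F_EXX = 620 MPa.
Total weld length L_w = 680 mm. Treat welds as unit-width lines.
Polar moment about centroid: J = 2[d³/12 + d(b/2)²] = 2[340³/12 + 340×65²] = 9424000 mm³.
Direct shear f_v = P/L_w = 303×10³ / 680 = 445.6 N/mm (vertical).
Torsion M = P·e = 303×10³ × 150 = 45450000 N·mm.
Critical point at (x, y) = (65, 170) from centroid. f_tx = M·y/J = 819.9 N/mm; f_ty = M·x/J = 313.5 N/mm.
Resultant f_max = √[f_tx² + (f_v + f_ty)²] = √[819.9² + (445.6 + 313.5)²] = 1117 N/mm.
Capacity per unit length: r_n/Ω = (1/2.0) × 0.6 × 620 × (0.707 × 8) = 1052 N/mm.
1117 > 1052 → NOT adequate.

f_max ≈ 1120 N/mm; NOT adequate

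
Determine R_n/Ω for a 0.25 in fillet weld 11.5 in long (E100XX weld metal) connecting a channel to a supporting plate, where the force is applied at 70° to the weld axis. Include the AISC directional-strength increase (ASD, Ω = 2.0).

E100XX → F_EXX = 100 ksi.
t_e = 0.707 × 0.25 = 0.1767 in; A_we = 0.1767 × 11.5 = 2.033 in².
Directional factor: 1.0 + 0.5 sin^1.5(70°) = 1.455.
F_nw = 0.6 × 100 × 1.455 = 87.33 ksi.
R_n/Ω = (87.33 × 2.033) / 2.0 = 88.75 kip.

R_n/Ω ≈ 88.8 kip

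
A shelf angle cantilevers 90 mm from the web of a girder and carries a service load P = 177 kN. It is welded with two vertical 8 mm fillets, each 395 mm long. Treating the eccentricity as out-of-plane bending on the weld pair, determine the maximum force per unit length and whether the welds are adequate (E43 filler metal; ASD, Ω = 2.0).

f_max ≈ 379 N/mm; adequate

E43XX → F_EXX = 430 MPa.
L_w = 2 × 395 = 790 mm; section modulus (unit throat) S = 2 × L²/6 = 52010 mm².
Direct shear f_v = P/L_w = 177×10³/790 = 224.1 N/mm.
Moment M = P × e = 177×10³ × 90 = 15930000 N·mm; bending f_b = M/S = 306.3 N/mm.
f_max = √(f_v² + f_b²) = √(224.1² + 306.3²) = 379.5 N/mm.
r_n/Ω = (1/2.0) × 0.6 × 430 × (0.707 × 8) = 729.6 N/mm → adequate.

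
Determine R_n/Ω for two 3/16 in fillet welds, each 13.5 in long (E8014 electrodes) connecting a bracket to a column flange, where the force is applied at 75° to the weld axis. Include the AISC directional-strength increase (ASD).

R_n/Ω ≈ 127 kip

E80XX → F_EXX = 80 ksi.
t_e = 0.707 × 0.1875 = 0.1326 in; A_we = 0.1326 × 27 = 3.579 in².
Directional factor: 1.0 + 0.5 sin^1.5(75°) = 1.475.
F_nw = 0.6 × 80 × 1.475 = 70.78 ksi.
R_n/Ω = (70.78 × 3.579) / 2.0 = 126.7 kip.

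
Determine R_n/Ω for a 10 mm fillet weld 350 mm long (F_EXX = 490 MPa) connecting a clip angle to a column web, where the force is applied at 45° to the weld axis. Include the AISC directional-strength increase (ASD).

t_e = 0.707 × 10 = 7.07 mm; A_we = 7.07 × 350 = 2474 mm².
Directional factor: 1.0 + 0.5 sin^1.5(45°) = 1.297.
F_nw = 0.6 × 490 × 1.297 = 381.4 MPa.
R_n/Ω = (381.4 × 2474) / 2.0 × 10⁻³ = 471.9 kN.

R_n/Ω ≈ 472 kN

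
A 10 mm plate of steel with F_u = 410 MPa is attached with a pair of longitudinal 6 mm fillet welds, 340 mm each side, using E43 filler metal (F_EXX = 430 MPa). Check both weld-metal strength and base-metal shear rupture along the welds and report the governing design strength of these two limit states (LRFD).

φR_n ≈ 558 kN (weld metal governs)

t_e = 0.707 × 6 = 4.242 mm; L = 680 mm.
Weld metal: φR_n = 0.75 × 0.6 × 430 × 4.242 × 680 × 10⁻³ = 558.2 kN.
Base metal (shear rupture): φR_n = 0.75 × 0.6 × 410 × 10 × 680 × 10⁻³ = 1255 kN.
Governing: weld metal.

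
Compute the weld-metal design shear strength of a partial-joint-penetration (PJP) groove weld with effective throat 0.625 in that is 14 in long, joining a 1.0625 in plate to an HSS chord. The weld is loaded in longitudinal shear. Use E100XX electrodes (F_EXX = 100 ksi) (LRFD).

φR_n ≈ 394 kip

Effective throat (given) t_e = 0.625 in.
A_we = 0.625 × 14 = 8.75 in².
F_nw = 0.6 F_EXX = 60 ksi.
φR_n = 0.75 × 60 × 8.75 = 393.8 kip.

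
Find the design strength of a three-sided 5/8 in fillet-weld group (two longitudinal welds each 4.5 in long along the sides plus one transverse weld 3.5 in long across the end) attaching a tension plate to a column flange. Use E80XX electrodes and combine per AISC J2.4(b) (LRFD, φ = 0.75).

E80XX → F_EXX = 80 ksi.
t_e = 0.707 × 0.625 = 0.4419 in.
R_nwl = 0.6 × 80 × 0.4419 × 9 = 190.9 kips (longitudinal, 2 welds).
R_nwt = 0.6 × 80 × 0.4419 × 3.5 = 74.23 kips (transverse, base value).
(i) R_nwl + R_nwt = 265.1 kips; (ii) 0.85 R_nwl + 1.5 R_nwt = 273.6 kips.
R_n = max = 273.6 kips [governs: (ii)]; φR_n = 205.2 kips.

φR_n ≈ 205 kips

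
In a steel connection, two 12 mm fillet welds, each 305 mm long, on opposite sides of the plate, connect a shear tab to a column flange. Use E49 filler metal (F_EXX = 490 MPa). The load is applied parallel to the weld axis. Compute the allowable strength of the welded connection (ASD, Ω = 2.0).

Effective throat t_e = 0.707 × 12 = 8.484 mm.
Total length L = 610 mm; A_we = 8.484 × 610 = 5175 mm².
F_nw = 0.6 F_EXX = 0.6 × 490 = 294 MPa.
R_n = 294 × 5175 × 10⁻³ = 1522 kN; R_n/Ω = 1522/2.0 = 760.8 kN.

R_n/Ω ≈ 761 kN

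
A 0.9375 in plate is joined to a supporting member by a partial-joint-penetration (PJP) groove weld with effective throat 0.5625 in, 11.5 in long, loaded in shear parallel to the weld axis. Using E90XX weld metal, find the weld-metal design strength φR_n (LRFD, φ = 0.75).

E90XX → F_EXX = 90 ksi.
Effective throat (given) t_e = 0.5625 in.
A_we = 0.5625 × 11.5 = 6.469 in².
F_nw = 0.6 F_EXX = 54 ksi.
φR_n = 0.75 × 54 × 6.469 = 262 kip.

φR_n ≈ 262 kip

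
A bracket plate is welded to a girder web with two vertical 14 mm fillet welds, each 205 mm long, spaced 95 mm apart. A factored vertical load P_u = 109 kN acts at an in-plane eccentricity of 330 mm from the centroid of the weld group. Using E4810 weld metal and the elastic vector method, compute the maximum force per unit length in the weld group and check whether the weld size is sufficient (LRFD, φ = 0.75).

f_max ≈ 1850 N/mm; adequate

E48XX → F_EXX = 480 MPa.
Total weld length L_w = 410 mm. Treat welds as unit-width lines.
Polar moment about centroid: J = 2[d³/12 + d(b/2)²] = 2[205³/12 + 205×47.5²] = 2361000 mm³.
Direct shear f_v = P/L_w = 109×10³ / 410 = 265.9 N/mm (vertical).
Torsion M = P·e = 109×10³ × 330 = 35970000 N·mm.
Critical point at (x, y) = (47.5, 102.5) from centroid. f_tx = M·y/J = 1562 N/mm; f_ty = M·x/J = 723.7 N/mm.
Resultant f_max = √[f_tx² + (f_v + f_ty)²] = √[1562² + (265.9 + 723.7)²] = 1849 N/mm.
Capacity per unit length: φr_n = 0.75 × 0.6 × 480 × (0.707 × 14) = 2138 N/mm.
1849 ≤ 2138 → adequate.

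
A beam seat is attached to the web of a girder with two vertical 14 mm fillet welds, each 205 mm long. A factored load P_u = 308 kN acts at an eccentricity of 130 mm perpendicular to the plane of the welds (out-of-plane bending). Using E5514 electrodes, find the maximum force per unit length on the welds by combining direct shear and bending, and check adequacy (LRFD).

E55XX → F_EXX = 550 MPa.
L_w = 2 × 205 = 410 mm; section modulus (unit throat) S = 2 × L²/6 = 14010 mm².
Direct shear f_v = P/L_w = 308×10³/410 = 751.2 N/mm.
Moment M = P × e = 308×10³ × 130 = 40040000 N·mm; bending f_b = M/S = 2858 N/mm.
f_max = √(f_v² + f_b²) = √(751.2² + 2858²) = 2955 N/mm.
φr_n = 0.75 × 0.6 × 550 × (0.707 × 14) = 2450 N/mm → NOT adequate.

f_max ≈ 2960 N/mm; NOT adequate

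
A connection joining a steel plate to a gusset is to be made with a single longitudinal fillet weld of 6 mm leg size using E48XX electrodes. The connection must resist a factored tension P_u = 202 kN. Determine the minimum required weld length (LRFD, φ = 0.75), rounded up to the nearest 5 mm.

L = 225 mm

E48XX → F_EXX = 480 MPa.
Throat t_e = 0.707 × 6 = 4.242 mm.
φr_n = 0.75 × 0.6 × 480 × 4.242 × 10⁻³ = 0.9163 kN/mm.
L_req = P_u / φr_n = 202 / 0.9163 = 220.5 mm total.
Round up → use L = 225 mm.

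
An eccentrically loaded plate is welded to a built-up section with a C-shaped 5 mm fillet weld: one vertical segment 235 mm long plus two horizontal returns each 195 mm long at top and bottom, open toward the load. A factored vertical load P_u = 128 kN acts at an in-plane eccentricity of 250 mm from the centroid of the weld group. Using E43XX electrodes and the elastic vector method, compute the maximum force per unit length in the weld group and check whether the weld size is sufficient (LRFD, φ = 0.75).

E43XX → F_EXX = 430 MPa.
Total weld length L_w = 625 mm. Treat welds as unit-width lines.
Centroid: x̄ = 2×195×97.5 / 625 = 60.84 mm from the vertical weld.
Polar moment about centroid: J = I_x + I_y = [235³/12 + 2×195×117.5²] + [235×60.84² + 2(195³/12 + 195×36.66²)] = 9096000 mm³.
Direct shear f_v = P/L_w = 128×10³ / 625 = 204.8 N/mm (vertical).
Torsion M = P·e = 128×10³ × 250 = 32000000 N·mm.
Critical point at (x, y) = (134.2, 117.5) from centroid. f_tx = M·y/J = 413.4 N/mm; f_ty = M·x/J = 472 N/mm.
Resultant f_max = √[f_tx² + (f_v + f_ty)²] = √[413.4² + (204.8 + 472)²] = 793.1 N/mm.
Capacity per unit length: φr_n = 0.75 × 0.6 × 430 × (0.707 × 5) = 684 N/mm.
793.1 > 684 → NOT adequate.

f_max ≈ 793 N/mm; NOT adequate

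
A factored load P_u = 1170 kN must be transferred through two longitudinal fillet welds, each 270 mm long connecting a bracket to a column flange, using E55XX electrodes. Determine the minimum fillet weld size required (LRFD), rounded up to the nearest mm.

w = 13 mm

E55XX → F_EXX = 550 MPa.
Total weld length L = 540 mm.
Required throat t_e = P_u / (φ × 0.6 F_EXX × L) = 1170 / (0.75 × 0.6 × 550 × 540 × 10⁻³) = 8.754 mm.
Required leg w = t_e / 0.707 = 12.38 mm → use 13 mm.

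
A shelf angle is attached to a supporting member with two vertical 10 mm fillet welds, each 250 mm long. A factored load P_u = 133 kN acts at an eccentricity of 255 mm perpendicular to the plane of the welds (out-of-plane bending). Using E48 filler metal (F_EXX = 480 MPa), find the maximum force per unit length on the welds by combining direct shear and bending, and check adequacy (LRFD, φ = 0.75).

L_w = 2 × 250 = 500 mm; section modulus (unit throat) S = 2 × L²/6 = 20830 mm².
Direct shear f_v = P/L_w = 133×10³/500 = 266 N/mm.
Moment M = P × e = 133×10³ × 255 = 33915000 N·mm; bending f_b = M/S = 1628 N/mm.
f_max = √(f_v² + f_b²) = √(266² + 1628²) = 1650 N/mm.
φr_n = 0.75 × 0.6 × 480 × (0.707 × 10) = 1527 N/mm → NOT adequate.

f_max ≈ 1650 N/mm; NOT adequate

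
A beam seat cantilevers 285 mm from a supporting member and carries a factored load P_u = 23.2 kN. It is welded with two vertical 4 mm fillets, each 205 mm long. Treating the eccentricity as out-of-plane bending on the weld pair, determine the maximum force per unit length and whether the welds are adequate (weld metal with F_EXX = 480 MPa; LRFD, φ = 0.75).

L_w = 2 × 205 = 410 mm; section modulus (unit throat) S = 2 × L²/6 = 14010 mm².
Direct shear f_v = P/L_w = 23.2×10³/410 = 56.59 N/mm.
Moment M = P × e = 23.2×10³ × 285 = 6612000 N·mm; bending f_b = M/S = 472 N/mm.
f_max = √(f_v² + f_b²) = √(56.59² + 472²) = 475.4 N/mm.
φr_n = 0.75 × 0.6 × 480 × (0.707 × 4) = 610.8 N/mm → adequate.

f_max ≈ 475 N/mm; adequate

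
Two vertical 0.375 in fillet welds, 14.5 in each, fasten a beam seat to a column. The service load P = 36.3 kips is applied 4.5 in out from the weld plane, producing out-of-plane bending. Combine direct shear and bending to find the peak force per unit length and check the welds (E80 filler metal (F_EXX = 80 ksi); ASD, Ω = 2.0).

f_max ≈ 2.65 kip/in; adequate

L_w = 2 × 14.5 = 29 in; section modulus (unit throat) S = 2 × L²/6 = 70.08 in².
Direct shear f_v = P/L_w = 36.3/29 = 1.252 kip/in.
Moment M = P × e = 36.3 × 4.5 = 163.35 kip·in; bending f_b = M/S = 2.331 kip/in.
f_max = √(f_v² + f_b²) = √(1.252² + 2.331²) = 2.646 kip/in.
r_n/Ω = (1/2.0) × 0.6 × 80 × (0.707 × 0.375) = 6.363 kip/in → adequate.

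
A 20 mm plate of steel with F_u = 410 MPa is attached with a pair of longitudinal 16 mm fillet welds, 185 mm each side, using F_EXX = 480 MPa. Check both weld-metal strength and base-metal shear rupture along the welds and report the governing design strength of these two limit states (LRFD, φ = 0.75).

t_e = 0.707 × 16 = 11.31 mm; L = 370 mm.
Weld metal: φR_n = 0.75 × 0.6 × 480 × 11.31 × 370 × 10⁻³ = 904.1 kN.
Base metal (shear rupture): φR_n = 0.75 × 0.6 × 410 × 20 × 370 × 10⁻³ = 1365 kN.
Governing: weld metal.

φR_n ≈ 904 kN (weld metal governs)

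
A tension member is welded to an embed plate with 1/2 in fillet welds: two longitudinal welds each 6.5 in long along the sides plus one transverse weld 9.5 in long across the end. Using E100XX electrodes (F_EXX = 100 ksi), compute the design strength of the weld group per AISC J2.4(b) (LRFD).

t_e = 0.707 × 0.5 = 0.3535 in.
R_nwl = 0.6 × 100 × 0.3535 × 13 = 275.7 kip (longitudinal, 2 welds).
R_nwt = 0.6 × 100 × 0.3535 × 9.5 = 201.5 kip (transverse, base value).
(i) R_nwl + R_nwt = 477.2 kip; (ii) 0.85 R_nwl + 1.5 R_nwt = 536.6 kip.
R_n = max = 536.6 kip [governs: (ii)]; φR_n = 402.5 kip.

φR_n ≈ 402 kip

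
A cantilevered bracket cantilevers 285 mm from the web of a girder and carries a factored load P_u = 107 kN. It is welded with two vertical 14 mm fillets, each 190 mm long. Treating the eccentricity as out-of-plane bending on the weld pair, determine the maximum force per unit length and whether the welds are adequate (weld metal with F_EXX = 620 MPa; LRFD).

L_w = 2 × 190 = 380 mm; section modulus (unit throat) S = 2 × L²/6 = 12030 mm².
Direct shear f_v = P/L_w = 107×10³/380 = 281.6 N/mm.
Moment M = P × e = 107×10³ × 285 = 30495000 N·mm; bending f_b = M/S = 2534 N/mm.
f_max = √(f_v² + f_b²) = √(281.6² + 2534²) = 2550 N/mm.
φr_n = 0.75 × 0.6 × 620 × (0.707 × 14) = 2762 N/mm → adequate.

f_max ≈ 2550 N/mm; adequate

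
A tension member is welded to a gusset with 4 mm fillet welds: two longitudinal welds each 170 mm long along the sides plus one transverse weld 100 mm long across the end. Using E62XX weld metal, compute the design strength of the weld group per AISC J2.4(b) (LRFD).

φR_n ≈ 347 kN

E62XX → F_EXX = 620 MPa.
t_e = 0.707 × 4 = 2.828 mm.
R_nwl = 0.6 × 620 × 2.828 × 340 × 10⁻³ = 357.7 kN (longitudinal, 2 welds).
R_nwt = 0.6 × 620 × 2.828 × 100 × 10⁻³ = 105.2 kN (transverse, base value).
(i) R_nwl + R_nwt = 462.9 kN; (ii) 0.85 R_nwl + 1.5 R_nwt = 461.8 kN.
R_n = max = 462.9 kN [governs: (i)]; φR_n = 347.2 kN.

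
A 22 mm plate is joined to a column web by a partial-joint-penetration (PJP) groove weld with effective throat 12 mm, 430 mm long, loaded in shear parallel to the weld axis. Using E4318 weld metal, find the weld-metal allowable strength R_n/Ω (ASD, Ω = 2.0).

R_n/Ω ≈ 666 kN

E43XX → F_EXX = 430 MPa.
Effective throat (given) t_e = 12 mm.
A_we = 12 × 430 = 5160 mm².
F_nw = 0.6 F_EXX = 258 MPa.
R_n/Ω = (258 × 5160) / 2.0 × 10⁻³ = 665.6 kN.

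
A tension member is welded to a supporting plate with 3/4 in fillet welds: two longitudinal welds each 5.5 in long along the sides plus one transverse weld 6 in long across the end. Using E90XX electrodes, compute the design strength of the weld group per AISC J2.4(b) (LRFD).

E90XX → F_EXX = 90 ksi.
t_e = 0.707 × 0.75 = 0.5302 in.
R_nwl = 0.6 × 90 × 0.5302 × 11 = 315 kip (longitudinal, 2 welds).
R_nwt = 0.6 × 90 × 0.5302 × 6 = 171.8 kip (transverse, base value).
(i) R_nwl + R_nwt = 486.8 kip; (ii) 0.85 R_nwl + 1.5 R_nwt = 525.4 kip.
R_n = max = 525.4 kip [governs: (ii)]; φR_n = 394.1 kip.

φR_n ≈ 394 kip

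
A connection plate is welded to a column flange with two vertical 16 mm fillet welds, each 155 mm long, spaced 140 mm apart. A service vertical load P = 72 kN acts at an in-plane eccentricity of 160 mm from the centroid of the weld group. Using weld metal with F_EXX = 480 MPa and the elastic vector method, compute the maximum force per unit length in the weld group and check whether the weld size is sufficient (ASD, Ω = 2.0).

f_max ≈ 738 N/mm; adequate

Total weld length L_w = 310 mm. Treat welds as unit-width lines.
Polar moment about centroid: J = 2[d³/12 + d(b/2)²] = 2[155³/12 + 155×70²] = 2140000 mm³.
Direct shear f_v = P/L_w = 72×10³ / 310 = 232.3 N/mm (vertical).
Torsion M = P·e = 72×10³ × 160 = 11520000 N·mm.
Critical point at (x, y) = (70, 77.5) from centroid. f_tx = M·y/J = 417.3 N/mm; f_ty = M·x/J = 376.9 N/mm.
Resultant f_max = √[f_tx² + (f_v + f_ty)²] = √[417.3² + (232.3 + 376.9)²] = 738.4 N/mm.
Capacity per unit length: r_n/Ω = (1/2.0) × 0.6 × 480 × (0.707 × 16) = 1629 N/mm.
738.4 ≤ 1629 → adequate.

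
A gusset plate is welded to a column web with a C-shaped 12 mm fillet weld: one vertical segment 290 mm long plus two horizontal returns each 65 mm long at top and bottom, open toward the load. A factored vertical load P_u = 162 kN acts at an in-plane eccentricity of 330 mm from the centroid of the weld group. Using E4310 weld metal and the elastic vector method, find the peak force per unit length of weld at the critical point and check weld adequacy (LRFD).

E43XX → F_EXX = 430 MPa.
Total weld length L_w = 420 mm. Treat welds as unit-width lines.
Centroid: x̄ = 2×65×32.5 / 420 = 10.06 mm from the vertical weld.
Polar moment about centroid: J = I_x + I_y = [290³/12 + 2×65×145²] + [290×10.06² + 2(65³/12 + 65×22.44²)] = 4906000 mm³.
Direct shear f_v = P/L_w = 162×10³ / 420 = 385.7 N/mm (vertical).
Torsion M = P·e = 162×10³ × 330 = 53460000 N·mm.
Critical point at (x, y) = (54.94, 145) from centroid. f_tx = M·y/J = 1580 N/mm; f_ty = M·x/J = 598.6 N/mm.
Resultant f_max = √[f_tx² + (f_v + f_ty)²] = √[1580² + (385.7 + 598.6)²] = 1862 N/mm.
Capacity per unit length: φr_n = 0.75 × 0.6 × 430 × (0.707 × 12) = 1642 N/mm.
1862 > 1642 → NOT adequate.

f_max ≈ 1860 N/mm; NOT adequate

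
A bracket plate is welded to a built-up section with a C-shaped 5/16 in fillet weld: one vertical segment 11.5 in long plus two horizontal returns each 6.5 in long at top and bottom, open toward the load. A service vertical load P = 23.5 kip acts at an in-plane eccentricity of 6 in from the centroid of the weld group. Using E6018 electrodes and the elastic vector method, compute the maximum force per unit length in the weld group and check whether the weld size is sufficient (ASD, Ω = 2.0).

E60XX → F_EXX = 60 ksi.
Total weld length L_w = 24.5 in. Treat welds as unit-width lines.
Centroid: x̄ = 2×6.5×3.25 / 24.5 = 1.724 in from the vertical weld.
Polar moment about centroid: J = I_x + I_y = [11.5³/12 + 2×6.5×5.75²] + [11.5×1.724² + 2(6.5³/12 + 6.5×1.526²)] = 666.8 in³.
Direct shear f_v = P/L_w = 23.5 / 24.5 = 0.9592 kip/in (vertical).
Torsion M = P·e = 23.5 × 6 = 141 kip·in.
Critical point at (x, y) = (4.776, 5.75) from centroid. f_tx = M·y/J = 1.216 kip/in; f_ty = M·x/J = 1.01 kip/in.
Resultant f_max = √[f_tx² + (f_v + f_ty)²] = √[1.216² + (0.9592 + 1.01)²] = 2.314 kip/in.
Capacity per unit length: r_n/Ω = (1/2.0) × 0.6 × 60 × (0.707 × 0.3125) = 3.977 kip/in.
2.314 ≤ 3.977 → adequate.

f_max ≈ 2.31 kip/in; adequate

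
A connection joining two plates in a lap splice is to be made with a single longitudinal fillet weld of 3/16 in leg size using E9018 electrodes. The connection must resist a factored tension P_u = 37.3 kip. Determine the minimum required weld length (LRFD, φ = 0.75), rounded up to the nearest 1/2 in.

E90XX → F_EXX = 90 ksi.
Throat t_e = 0.707 × 0.1875 = 0.1326 in.
φr_n = 0.75 × 0.6 × 90 × 0.1326 = 5.369 kip/in.
L_req = P_u / φr_n = 37.3 / 5.369 = 6.948 in total.
Round up → use L = 7 in.

L = 7 in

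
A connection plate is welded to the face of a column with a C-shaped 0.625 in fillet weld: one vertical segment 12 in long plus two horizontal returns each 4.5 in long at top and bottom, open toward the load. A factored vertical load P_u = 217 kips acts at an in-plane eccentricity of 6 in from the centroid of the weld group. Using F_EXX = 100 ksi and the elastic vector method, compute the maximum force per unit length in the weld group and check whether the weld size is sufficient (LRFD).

f_max ≈ 24.7 kip/in; NOT adequate

Total weld length L_w = 21 in. Treat welds as unit-width lines.
Centroid: x̄ = 2×4.5×2.25 / 21 = 0.9643 in from the vertical weld.
Polar moment about centroid: J = I_x + I_y = [12³/12 + 2×4.5×6²] + [12×0.9643² + 2(4.5³/12 + 4.5×1.286²)] = 509.2 in³.
Direct shear f_v = P/L_w = 217 / 21 = 10.33 kip/in (vertical).
Torsion M = P·e = 217 × 6 = 1302 kip·in.
Critical point at (x, y) = (3.536, 6) from centroid. f_tx = M·y/J = 15.34 kip/in; f_ty = M·x/J = 9.04 kip/in.
Resultant f_max = √[f_tx² + (f_v + f_ty)²] = √[15.34² + (10.33 + 9.04)²] = 24.71 kip/in.
Capacity per unit length: φr_n = 0.75 × 0.6 × 100 × (0.707 × 0.625) = 19.88 kip/in.
24.71 > 19.88 → NOT adequate.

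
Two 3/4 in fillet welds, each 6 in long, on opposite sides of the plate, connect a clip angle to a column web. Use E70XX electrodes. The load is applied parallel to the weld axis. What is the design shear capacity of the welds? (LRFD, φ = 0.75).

E70XX → F_EXX = 70 ksi.
Effective throat t_e = 0.707 × 0.75 = 0.5302 in.
Total length L = 12 in; A_we = 0.5302 × 12 = 6.363 in².
F_nw = 0.6 F_EXX = 0.6 × 70 = 42 ksi.
φR_n = 0.75 × 42 × 6.363 = 200.4 kips.

φR_n ≈ 200 kips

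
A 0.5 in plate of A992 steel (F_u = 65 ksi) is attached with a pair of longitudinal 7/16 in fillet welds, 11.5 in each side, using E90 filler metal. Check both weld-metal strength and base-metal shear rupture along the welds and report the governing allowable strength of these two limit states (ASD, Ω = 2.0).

R_n/Ω ≈ 192 kip (weld metal governs)

E90XX → F_EXX = 90 ksi.
t_e = 0.707 × 0.4375 = 0.3093 in; L = 23 in.
Weld metal: R_n/Ω = (1/2.0) × 0.6 × 90 × 0.3093 × 23 = 192.1 kip.
Base metal (shear rupture): R_n/Ω = (1/2.0) × 0.6 × 65 × 0.5 × 23 = 224.2 kip.
Governing: weld metal.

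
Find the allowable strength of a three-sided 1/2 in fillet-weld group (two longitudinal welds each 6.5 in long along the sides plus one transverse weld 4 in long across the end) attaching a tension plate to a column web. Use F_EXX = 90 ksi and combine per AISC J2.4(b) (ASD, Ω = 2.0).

R_n/Ω ≈ 163 kips

t_e = 0.707 × 0.5 = 0.3535 in.
R_nwl = 0.6 × 90 × 0.3535 × 13 = 248.2 kips (longitudinal, 2 welds).
R_nwt = 0.6 × 90 × 0.3535 × 4 = 76.36 kips (transverse, base value).
(i) R_nwl + R_nwt = 324.5 kips; (ii) 0.85 R_nwl + 1.5 R_nwt = 325.5 kips.
R_n = max = 325.5 kips [governs: (ii)]; R_n/Ω = 162.7 kips.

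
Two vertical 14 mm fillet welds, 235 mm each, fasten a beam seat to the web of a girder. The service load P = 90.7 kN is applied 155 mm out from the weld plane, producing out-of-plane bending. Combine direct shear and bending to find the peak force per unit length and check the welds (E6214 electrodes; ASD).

f_max ≈ 788 N/mm; adequate

E62XX → F_EXX = 620 MPa.
L_w = 2 × 235 = 470 mm; section modulus (unit throat) S = 2 × L²/6 = 18410 mm².
Direct shear f_v = P/L_w = 90.7×10³/470 = 193 N/mm.
Moment M = P × e = 90.7×10³ × 155 = 14058000 N·mm; bending f_b = M/S = 763.7 N/mm.
f_max = √(f_v² + f_b²) = √(193² + 763.7²) = 787.7 N/mm.
r_n/Ω = (1/2.0) × 0.6 × 620 × (0.707 × 14) = 1841 N/mm → adequate.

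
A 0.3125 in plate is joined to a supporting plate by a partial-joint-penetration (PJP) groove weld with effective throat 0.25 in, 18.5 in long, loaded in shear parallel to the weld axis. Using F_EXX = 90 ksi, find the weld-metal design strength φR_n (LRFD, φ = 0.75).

Effective throat (given) t_e = 0.25 in.
A_we = 0.25 × 18.5 = 4.625 in².
F_nw = 0.6 F_EXX = 54 ksi.
φR_n = 0.75 × 54 × 4.625 = 187.3 kips.

φR_n ≈ 187 kips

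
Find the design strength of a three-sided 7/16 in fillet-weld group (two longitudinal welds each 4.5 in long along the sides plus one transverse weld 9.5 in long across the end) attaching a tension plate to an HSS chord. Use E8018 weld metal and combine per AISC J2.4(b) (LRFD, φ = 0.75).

φR_n ≈ 244 kip

E80XX → F_EXX = 80 ksi.
t_e = 0.707 × 0.4375 = 0.3093 in.
R_nwl = 0.6 × 80 × 0.3093 × 9 = 133.6 kip (longitudinal, 2 welds).
R_nwt = 0.6 × 80 × 0.3093 × 9.5 = 141 kip (transverse, base value).
(i) R_nwl + R_nwt = 274.7 kip; (ii) 0.85 R_nwl + 1.5 R_nwt = 325.1 kip.
R_n = max = 325.1 kip [governs: (ii)]; φR_n = 243.9 kip.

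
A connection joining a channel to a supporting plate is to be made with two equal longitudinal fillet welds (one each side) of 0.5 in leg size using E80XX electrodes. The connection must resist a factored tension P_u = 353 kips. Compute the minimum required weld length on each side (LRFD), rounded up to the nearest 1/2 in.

L = 14 in on each side

E80XX → F_EXX = 80 ksi.
Throat t_e = 0.707 × 0.5 = 0.3535 in.
φr_n = 0.75 × 0.6 × 80 × 0.3535 = 12.73 kips/in.
L_req = P_u / φr_n = 353 / 12.73 = 27.74 in total.
Per side: 27.74 / 2 = 13.87 in.
Round up → use L = 14 in on each side.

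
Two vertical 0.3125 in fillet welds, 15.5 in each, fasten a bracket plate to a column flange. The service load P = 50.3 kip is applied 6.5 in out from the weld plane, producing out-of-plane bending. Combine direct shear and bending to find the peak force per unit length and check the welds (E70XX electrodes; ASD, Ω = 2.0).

f_max ≈ 4.39 kip/in; adequate

E70XX → F_EXX = 70 ksi.
L_w = 2 × 15.5 = 31 in; section modulus (unit throat) S = 2 × L²/6 = 80.08 in².
Direct shear f_v = P/L_w = 50.3/31 = 1.623 kip/in.
Moment M = P × e = 50.3 × 6.5 = 326.95 kip·in; bending f_b = M/S = 4.083 kip/in.
f_max = √(f_v² + f_b²) = √(1.623² + 4.083²) = 4.393 kip/in.
r_n/Ω = (1/2.0) × 0.6 × 70 × (0.707 × 0.3125) = 4.64 kip/in → adequate.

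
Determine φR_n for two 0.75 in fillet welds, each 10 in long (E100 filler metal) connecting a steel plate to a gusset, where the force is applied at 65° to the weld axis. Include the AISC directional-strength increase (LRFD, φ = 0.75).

E100XX → F_EXX = 100 ksi.
t_e = 0.707 × 0.75 = 0.5302 in; A_we = 0.5302 × 20 = 10.61 in².
Directional factor: 1.0 + 0.5 sin^1.5(65°) = 1.431.
F_nw = 0.6 × 100 × 1.431 = 85.88 ksi.
φR_n = 0.75 × 85.88 × 10.61 = 683.1 kip.

φR_n ≈ 683 kip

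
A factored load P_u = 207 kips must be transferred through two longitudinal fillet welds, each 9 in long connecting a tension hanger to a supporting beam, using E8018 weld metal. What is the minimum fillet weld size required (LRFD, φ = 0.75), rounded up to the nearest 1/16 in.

w = 1/2 in

E80XX → F_EXX = 80 ksi.
Total weld length L = 18 in.
Required throat t_e = P_u / (φ × 0.6 F_EXX × L) = 207 / (0.75 × 0.6 × 80 × 18) = 0.3194 in.
Required leg w = t_e / 0.707 = 0.4518 in → use 1/2 in.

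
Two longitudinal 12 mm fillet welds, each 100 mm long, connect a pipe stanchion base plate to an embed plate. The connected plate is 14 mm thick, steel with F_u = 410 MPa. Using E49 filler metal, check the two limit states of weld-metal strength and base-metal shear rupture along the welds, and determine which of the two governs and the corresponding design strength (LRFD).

φR_n ≈ 374 kN (weld metal governs)

E49XX → F_EXX = 490 MPa.
t_e = 0.707 × 12 = 8.484 mm; L = 200 mm.
Weld metal: φR_n = 0.75 × 0.6 × 490 × 8.484 × 200 × 10⁻³ = 374.1 kN.
Base metal (shear rupture): φR_n = 0.75 × 0.6 × 410 × 14 × 200 × 10⁻³ = 516.6 kN.
Governing: weld metal.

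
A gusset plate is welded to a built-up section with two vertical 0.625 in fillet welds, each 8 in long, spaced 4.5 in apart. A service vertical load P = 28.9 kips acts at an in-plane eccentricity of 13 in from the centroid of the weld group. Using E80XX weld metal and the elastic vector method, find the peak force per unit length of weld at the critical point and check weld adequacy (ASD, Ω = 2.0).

f_max ≈ 11.4 kip/in; NOT adequate

E80XX → F_EXX = 80 ksi.
Total weld length L_w = 16 in. Treat welds as unit-width lines.
Polar moment about centroid: J = 2[d³/12 + d(b/2)²] = 2[8³/12 + 8×2.25²] = 166.3 in³.
Direct shear f_v = P/L_w = 28.9 / 16 = 1.806 kip/in (vertical).
Torsion M = P·e = 28.9 × 13 = 375.7 kip·in.
Critical point at (x, y) = (2.25, 4) from centroid. f_tx = M·y/J = 9.035 kip/in; f_ty = M·x/J = 5.082 kip/in.
Resultant f_max = √[f_tx² + (f_v + f_ty)²] = √[9.035² + (1.806 + 5.082)²] = 11.36 kip/in.
Capacity per unit length: r_n/Ω = (1/2.0) × 0.6 × 80 × (0.707 × 0.625) = 10.6 kip/in.
11.36 > 10.6 → NOT adequate.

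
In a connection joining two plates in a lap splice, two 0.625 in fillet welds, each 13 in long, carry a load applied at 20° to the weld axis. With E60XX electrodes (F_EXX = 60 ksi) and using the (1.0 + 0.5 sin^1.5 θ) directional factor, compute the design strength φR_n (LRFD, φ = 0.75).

φR_n ≈ 341 kips

t_e = 0.707 × 0.625 = 0.4419 in; A_we = 0.4419 × 26 = 11.49 in².
Directional factor: 1.0 + 0.5 sin^1.5(20°) = 1.1.
F_nw = 0.6 × 60 × 1.1 = 39.6 ksi.
φR_n = 0.75 × 39.6 × 11.49 = 341.2 kips.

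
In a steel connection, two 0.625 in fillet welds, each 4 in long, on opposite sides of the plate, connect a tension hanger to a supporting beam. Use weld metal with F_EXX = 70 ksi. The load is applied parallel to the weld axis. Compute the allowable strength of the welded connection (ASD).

Effective throat t_e = 0.707 × 0.625 = 0.4419 in.
Total length L = 8 in; A_we = 0.4419 × 8 = 3.535 in².
F_nw = 0.6 F_EXX = 0.6 × 70 = 42 ksi.
R_n = 42 × 3.535 = 148.5 kips; R_n/Ω = 148.5/2.0 = 74.23 kips.

R_n/Ω ≈ 74.2 kips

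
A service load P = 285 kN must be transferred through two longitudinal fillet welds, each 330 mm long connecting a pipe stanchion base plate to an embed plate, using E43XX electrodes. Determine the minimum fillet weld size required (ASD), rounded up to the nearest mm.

w = 5 mm

E43XX → F_EXX = 430 MPa.
Total weld length L = 660 mm.
Required throat t_e = P × Ω / (0.6 F_EXX × L) = 285 × 2.0 / (0.6 × 430 × 660 × 10⁻³) = 3.347 mm.
Required leg w = t_e / 0.707 = 4.735 mm → use 5 mm.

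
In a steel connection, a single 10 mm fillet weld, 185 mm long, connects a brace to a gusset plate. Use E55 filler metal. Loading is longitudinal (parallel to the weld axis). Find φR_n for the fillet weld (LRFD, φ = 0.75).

E55XX → F_EXX = 550 MPa.
Effective throat t_e = 0.707 × 10 = 7.07 mm.
Total length L = 185 mm; A_we = 7.07 × 185 = 1308 mm².
F_nw = 0.6 F_EXX = 0.6 × 550 = 330 MPa.
φR_n = 0.75 × 330 × 1308 × 10⁻³ = 323.7 kN.

φR_n ≈ 324 kN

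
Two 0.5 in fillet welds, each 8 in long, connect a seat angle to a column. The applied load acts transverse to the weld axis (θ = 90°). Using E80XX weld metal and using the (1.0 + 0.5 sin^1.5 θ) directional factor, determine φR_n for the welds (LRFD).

E80XX → F_EXX = 80 ksi.
t_e = 0.707 × 0.5 = 0.3535 in; A_we = 0.3535 × 16 = 5.656 in².
Directional factor: 1.0 + 0.5 sin^1.5(90°) = 1.5.
F_nw = 0.6 × 80 × 1.5 = 72 ksi.
φR_n = 0.75 × 72 × 5.656 = 305.4 kip.

φR_n ≈ 305 kip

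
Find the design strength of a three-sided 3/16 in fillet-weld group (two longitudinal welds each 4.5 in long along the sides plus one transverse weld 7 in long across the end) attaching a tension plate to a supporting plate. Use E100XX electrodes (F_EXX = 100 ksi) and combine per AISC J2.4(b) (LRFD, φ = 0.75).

φR_n ≈ 108 kip

t_e = 0.707 × 0.1875 = 0.1326 in.
R_nwl = 0.6 × 100 × 0.1326 × 9 = 71.58 kip (longitudinal, 2 welds).
R_nwt = 0.6 × 100 × 0.1326 × 7 = 55.68 kip (transverse, base value).
(i) R_nwl + R_nwt = 127.3 kip; (ii) 0.85 R_nwl + 1.5 R_nwt = 144.4 kip.
R_n = max = 144.4 kip [governs: (ii)]; φR_n = 108.3 kip.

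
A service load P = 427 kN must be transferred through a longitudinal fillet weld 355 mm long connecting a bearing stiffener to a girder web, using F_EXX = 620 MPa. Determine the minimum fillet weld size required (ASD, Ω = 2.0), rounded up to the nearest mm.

w = 10 mm

Total weld length L = 355 mm.
Required throat t_e = P × Ω / (0.6 F_EXX × L) = 427 × 2.0 / (0.6 × 620 × 355 × 10⁻³) = 6.467 mm.
Required leg w = t_e / 0.707 = 9.147 mm → use 10 mm.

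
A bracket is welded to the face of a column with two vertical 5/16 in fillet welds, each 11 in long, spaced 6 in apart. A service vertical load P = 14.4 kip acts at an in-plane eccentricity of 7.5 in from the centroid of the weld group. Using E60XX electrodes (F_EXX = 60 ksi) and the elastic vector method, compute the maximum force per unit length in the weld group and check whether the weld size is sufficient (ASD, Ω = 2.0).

f_max ≈ 2.01 kip/in; adequate

Total weld length L_w = 22 in. Treat welds as unit-width lines.
Polar moment about centroid: J = 2[d³/12 + d(b/2)²] = 2[11³/12 + 11×3²] = 419.8 in³.
Direct shear f_v = P/L_w = 14.4 / 22 = 0.6545 kip/in (vertical).
Torsion M = P·e = 14.4 × 7.5 = 108 kip·in.
Critical point at (x, y) = (3, 5.5) from centroid. f_tx = M·y/J = 1.415 kip/in; f_ty = M·x/J = 0.7717 kip/in.
Resultant f_max = √[f_tx² + (f_v + f_ty)²] = √[1.415² + (0.6545 + 0.7717)²] = 2.009 kip/in.
Capacity per unit length: r_n/Ω = (1/2.0) × 0.6 × 60 × (0.707 × 0.3125) = 3.977 kip/in.
2.009 ≤ 3.977 → adequate.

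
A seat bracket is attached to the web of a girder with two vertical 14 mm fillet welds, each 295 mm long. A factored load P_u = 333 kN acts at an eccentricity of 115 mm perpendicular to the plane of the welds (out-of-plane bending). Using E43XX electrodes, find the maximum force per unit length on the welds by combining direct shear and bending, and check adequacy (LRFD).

E43XX → F_EXX = 430 MPa.
L_w = 2 × 295 = 590 mm; section modulus (unit throat) S = 2 × L²/6 = 29010 mm².
Direct shear f_v = P/L_w = 333×10³/590 = 564.4 N/mm.
Moment M = P × e = 333×10³ × 115 = 38295000 N·mm; bending f_b = M/S = 1320 N/mm.
f_max = √(f_v² + f_b²) = √(564.4² + 1320²) = 1436 N/mm.
φr_n = 0.75 × 0.6 × 430 × (0.707 × 14) = 1915 N/mm → adequate.

f_max ≈ 1440 N/mm; adequate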